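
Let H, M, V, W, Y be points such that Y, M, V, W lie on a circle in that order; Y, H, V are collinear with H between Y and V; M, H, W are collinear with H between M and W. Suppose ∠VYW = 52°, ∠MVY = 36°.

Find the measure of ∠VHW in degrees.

∠VHW = 88°

1. ∠MWY = 36°  [same arc YM]
2. ∠WHY = 92°  [△YHW]
3. ∠VHW = 88°  [linear pair at H on YV]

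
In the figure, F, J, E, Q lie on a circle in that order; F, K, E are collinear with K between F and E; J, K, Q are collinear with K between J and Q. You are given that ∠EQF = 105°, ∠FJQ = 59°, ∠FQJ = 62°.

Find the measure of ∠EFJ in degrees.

∠EFJ = 43°

1. ∠EJF = 75°  [cyclic FJEQ, opposite ∠J+∠Q]
2. ∠FEJ = 62°  [same arc FJ]
3. ∠EFJ = 43°  [△FJE]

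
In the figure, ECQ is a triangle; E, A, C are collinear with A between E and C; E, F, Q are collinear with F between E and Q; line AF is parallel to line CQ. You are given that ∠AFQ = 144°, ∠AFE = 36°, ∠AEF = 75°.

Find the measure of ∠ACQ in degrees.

1. ∠EAF = 69°  [△EAF]
2. ∠CAF = 111°  [linear pair at A on EC]
3. ∠ACQ = 69°  [AF∥CQ, co-interior at C–A]

∠ACQ = 69°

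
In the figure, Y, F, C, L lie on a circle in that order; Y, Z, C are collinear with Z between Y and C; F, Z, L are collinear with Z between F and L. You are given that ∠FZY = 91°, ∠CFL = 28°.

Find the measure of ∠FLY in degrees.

1. ∠CZL = 91°  [vertical angles at Z]
2. ∠CYL = 28°  [same arc CL]
3. ∠LZY = 89°  [linear pair at Z on YC]
4. ∠FLY = 63°  [△YZL]

∠FLY = 63°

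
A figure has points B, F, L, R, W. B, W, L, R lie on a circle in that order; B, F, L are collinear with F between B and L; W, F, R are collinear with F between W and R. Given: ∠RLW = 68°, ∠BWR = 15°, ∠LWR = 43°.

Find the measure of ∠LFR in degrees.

1. ∠LRW = 69°  [△WLR]
2. ∠BLR = 15°  [same arc BR]
3. ∠LFR = 96°  [△LFR]

∠LFR = 96°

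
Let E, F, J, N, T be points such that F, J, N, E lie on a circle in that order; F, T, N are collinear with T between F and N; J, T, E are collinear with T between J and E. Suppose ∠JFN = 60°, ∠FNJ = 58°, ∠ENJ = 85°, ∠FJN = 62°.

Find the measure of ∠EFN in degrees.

∠EFN = 35°

1. ∠JEN = 60°  [same arc JN]
2. ∠EJN = 35°  [△JNE]
3. ∠EFN = 35°  [same arc NE]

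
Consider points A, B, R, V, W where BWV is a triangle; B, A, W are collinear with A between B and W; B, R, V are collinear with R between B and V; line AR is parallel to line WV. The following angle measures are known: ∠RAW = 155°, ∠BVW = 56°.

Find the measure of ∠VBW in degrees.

1. ∠BAR = 25°  [linear pair at A on BW]
2. ∠ARB = 56°  [AR∥WV, corresponding at R]
3. ∠ABR = 99°  [△BAR]
4. ∠VBW = 99°  [A on BW, R on BV]

∠VBW = 99°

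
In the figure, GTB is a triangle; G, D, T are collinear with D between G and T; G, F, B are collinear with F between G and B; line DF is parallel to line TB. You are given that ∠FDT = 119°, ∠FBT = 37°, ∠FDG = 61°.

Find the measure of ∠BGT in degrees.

1. ∠GBT = 37°  [F on ray BG]
2. ∠BTG = 61°  [DF∥TB, corresponding at D]
3. ∠BGT = 82°  [△GTB]

∠BGT = 82°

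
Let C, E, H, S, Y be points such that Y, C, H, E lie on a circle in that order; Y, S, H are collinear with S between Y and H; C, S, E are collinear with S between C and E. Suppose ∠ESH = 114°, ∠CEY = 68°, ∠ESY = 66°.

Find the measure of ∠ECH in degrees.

∠ECH = 46°

1. ∠CHY = 68°  [same arc YC]
2. ∠CSH = 66°  [vertical angles at S]
3. ∠ECH = 46°  [△CSH]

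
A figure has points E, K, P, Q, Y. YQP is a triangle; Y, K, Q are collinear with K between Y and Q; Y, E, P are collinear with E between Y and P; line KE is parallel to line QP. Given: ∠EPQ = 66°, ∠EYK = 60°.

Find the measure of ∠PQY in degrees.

∠PQY = 54°

1. ∠QPY = 66°  [E on ray PY]
2. ∠PYQ = 60°  [K on YQ, E on YP]
3. ∠PQY = 54°  [△YQP]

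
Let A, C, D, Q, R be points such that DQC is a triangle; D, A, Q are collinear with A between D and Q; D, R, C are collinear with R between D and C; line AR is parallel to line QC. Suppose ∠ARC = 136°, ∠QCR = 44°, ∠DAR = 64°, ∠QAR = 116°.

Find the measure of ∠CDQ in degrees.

1. ∠DCQ = 44°  [R on ray CD]
2. ∠CQD = 64°  [AR∥QC, corresponding at A]
3. ∠CDQ = 72°  [△DQC]

∠CDQ = 72°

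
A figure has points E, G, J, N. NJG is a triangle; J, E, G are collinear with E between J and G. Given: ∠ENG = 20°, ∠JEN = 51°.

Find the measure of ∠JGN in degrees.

1. ∠GEN = 129°  [linear pair at E on JG]
2. ∠EGN = 31°  [△NEG]
3. ∠JGN = 31°  [E on ray GJ]

∠JGN = 31°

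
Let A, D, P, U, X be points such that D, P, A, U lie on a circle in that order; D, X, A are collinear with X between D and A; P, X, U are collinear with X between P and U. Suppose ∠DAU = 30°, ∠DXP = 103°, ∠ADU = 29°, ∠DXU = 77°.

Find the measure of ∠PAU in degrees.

∠PAU = 104°

1. ∠AXU = 103°  [vertical angles at X]
2. ∠APU = 29°  [same arc AU]
3. ∠AUP = 47°  [△AXU]
4. ∠PAU = 104°  [△PAU]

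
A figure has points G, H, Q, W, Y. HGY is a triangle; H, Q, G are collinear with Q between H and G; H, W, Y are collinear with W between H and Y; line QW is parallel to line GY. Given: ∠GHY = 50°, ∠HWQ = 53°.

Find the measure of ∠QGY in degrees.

1. ∠QHW = 50°  [Q on HG, W on HY]
2. ∠HQW = 77°  [△HQW]
3. ∠GQW = 103°  [linear pair at Q on HG]
4. ∠QGY = 77°  [QW∥GY, co-interior at G–Q]

∠QGY = 77°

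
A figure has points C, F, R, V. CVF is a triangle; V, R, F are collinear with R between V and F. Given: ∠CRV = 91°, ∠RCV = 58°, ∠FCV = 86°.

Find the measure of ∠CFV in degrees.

∠CFV = 63°

1. ∠CVR = 31°  [△CVR]
2. ∠CVF = 31°  [R on ray VF]
3. ∠CFV = 63°  [△CVF]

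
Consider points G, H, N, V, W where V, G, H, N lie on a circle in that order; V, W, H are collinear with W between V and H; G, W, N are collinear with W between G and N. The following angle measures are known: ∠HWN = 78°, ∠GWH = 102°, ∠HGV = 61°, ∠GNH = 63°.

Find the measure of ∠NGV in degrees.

∠NGV = 39°

1. ∠GWV = 78°  [vertical angles at W]
2. ∠GVH = 63°  [same arc GH]
3. ∠NGV = 39°  [△VWG]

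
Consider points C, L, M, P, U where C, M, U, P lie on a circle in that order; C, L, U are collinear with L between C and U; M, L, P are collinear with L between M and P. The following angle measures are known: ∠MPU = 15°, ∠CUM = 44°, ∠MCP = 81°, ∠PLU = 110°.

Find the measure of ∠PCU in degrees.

1. ∠CPM = 44°  [same arc CM]
2. ∠CLP = 70°  [linear pair at L on CU]
3. ∠PCU = 66°  [△CLP]

∠PCU = 66°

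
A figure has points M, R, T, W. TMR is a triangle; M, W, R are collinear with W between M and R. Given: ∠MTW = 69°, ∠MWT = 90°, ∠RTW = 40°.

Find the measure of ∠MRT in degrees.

1. ∠RWT = 90°  [linear pair at W on MR]
2. ∠TRW = 50°  [△TWR]
3. ∠MRT = 50°  [W on ray RM]

∠MRT = 50°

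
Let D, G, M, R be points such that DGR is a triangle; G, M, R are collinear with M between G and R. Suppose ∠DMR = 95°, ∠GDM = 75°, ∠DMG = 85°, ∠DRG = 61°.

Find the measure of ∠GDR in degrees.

∠GDR = 99°

1. ∠DGM = 20°  [△DGM]
2. ∠DGR = 20°  [M on ray GR]
3. ∠GDR = 99°  [△DGR]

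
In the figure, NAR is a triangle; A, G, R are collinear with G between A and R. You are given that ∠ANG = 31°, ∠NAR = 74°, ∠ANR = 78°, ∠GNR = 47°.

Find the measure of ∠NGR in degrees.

∠NGR = 105°

1. ∠ARN = 28°  [△NAR]
2. ∠GRN = 28°  [G on ray RA]
3. ∠NGR = 105°  [△NGR]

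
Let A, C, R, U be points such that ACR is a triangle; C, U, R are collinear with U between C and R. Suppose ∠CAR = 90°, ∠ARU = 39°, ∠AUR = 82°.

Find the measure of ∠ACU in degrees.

∠ACU = 51°

1. ∠ARC = 39°  [U on ray RC]
2. ∠ACR = 51°  [△ACR]
3. ∠ACU = 51°  [U on ray CR]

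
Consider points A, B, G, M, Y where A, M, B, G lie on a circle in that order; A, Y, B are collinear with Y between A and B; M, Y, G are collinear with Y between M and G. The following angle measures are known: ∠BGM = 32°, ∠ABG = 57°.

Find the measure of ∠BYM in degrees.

∠BYM = 89°

1. ∠BAM = 32°  [same arc MB]
2. ∠AMG = 57°  [same arc AG]
3. ∠AYM = 91°  [△AYM]
4. ∠BYM = 89°  [linear pair at Y on AB]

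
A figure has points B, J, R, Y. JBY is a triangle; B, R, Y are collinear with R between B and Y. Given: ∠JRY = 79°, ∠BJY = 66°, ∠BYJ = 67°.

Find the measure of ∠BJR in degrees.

1. ∠BRJ = 101°  [linear pair at R on BY]
2. ∠JBY = 47°  [△JBY]
3. ∠JBR = 47°  [R on ray BY]
4. ∠BJR = 32°  [△JBR]

∠BJR = 32°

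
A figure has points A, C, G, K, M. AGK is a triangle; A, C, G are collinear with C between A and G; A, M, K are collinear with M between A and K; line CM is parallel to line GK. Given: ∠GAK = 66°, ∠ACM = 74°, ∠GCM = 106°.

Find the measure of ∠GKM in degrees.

∠GKM = 40°

1. ∠CAM = 66°  [C on AG, M on AK]
2. ∠AMC = 40°  [△ACM]
3. ∠CMK = 140°  [linear pair at M on AK]
4. ∠GKM = 40°  [CM∥GK, co-interior at K–M]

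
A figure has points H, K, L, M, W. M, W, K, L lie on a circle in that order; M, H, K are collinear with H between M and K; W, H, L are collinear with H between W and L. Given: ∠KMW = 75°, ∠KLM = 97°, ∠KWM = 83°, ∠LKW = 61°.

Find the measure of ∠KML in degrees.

1. ∠KLW = 75°  [same arc WK]
2. ∠KWL = 44°  [△WKL]
3. ∠KML = 44°  [same arc KL]

∠KML = 44°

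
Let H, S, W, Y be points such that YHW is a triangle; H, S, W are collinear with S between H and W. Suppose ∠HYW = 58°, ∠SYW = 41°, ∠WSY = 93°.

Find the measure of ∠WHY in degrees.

1. ∠SWY = 46°  [△YSW]
2. ∠HWY = 46°  [S on ray WH]
3. ∠WHY = 76°  [△YHW]

∠WHY = 76°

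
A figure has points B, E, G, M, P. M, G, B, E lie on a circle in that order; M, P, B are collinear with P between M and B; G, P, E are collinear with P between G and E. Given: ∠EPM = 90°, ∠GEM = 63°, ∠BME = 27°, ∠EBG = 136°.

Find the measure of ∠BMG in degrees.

1. ∠BGE = 27°  [same arc BE]
2. ∠BEG = 17°  [△GBE]
3. ∠BMG = 17°  [same arc GB]

∠BMG = 17°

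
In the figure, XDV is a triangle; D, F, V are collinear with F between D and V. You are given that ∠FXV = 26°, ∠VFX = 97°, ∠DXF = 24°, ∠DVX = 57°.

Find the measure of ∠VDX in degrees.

1. ∠DFX = 83°  [linear pair at F on DV]
2. ∠FDX = 73°  [△XDF]
3. ∠VDX = 73°  [F on ray DV]

∠VDX = 73°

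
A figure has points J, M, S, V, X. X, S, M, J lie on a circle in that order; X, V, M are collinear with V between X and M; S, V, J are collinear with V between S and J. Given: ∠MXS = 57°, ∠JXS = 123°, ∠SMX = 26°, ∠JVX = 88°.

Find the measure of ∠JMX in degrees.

∠JMX = 31°

1. ∠MJS = 57°  [same arc SM]
2. ∠JVM = 92°  [linear pair at V on XM]
3. ∠JMX = 31°  [△MVJ]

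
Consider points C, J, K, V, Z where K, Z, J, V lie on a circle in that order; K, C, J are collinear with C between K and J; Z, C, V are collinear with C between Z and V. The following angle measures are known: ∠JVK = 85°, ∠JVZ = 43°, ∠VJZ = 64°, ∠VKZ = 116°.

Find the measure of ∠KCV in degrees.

∠KCV = 65°

1. ∠JZK = 95°  [cyclic KZJV, opposite ∠Z+∠V]
2. ∠JKZ = 43°  [same arc ZJ]
3. ∠JZV = 73°  [△ZJV]
4. ∠KJZ = 42°  [△KZJ]
5. ∠JKV = 73°  [same arc JV]
6. ∠KVZ = 42°  [same arc KZ]
7. ∠KCV = 65°  [△KCV]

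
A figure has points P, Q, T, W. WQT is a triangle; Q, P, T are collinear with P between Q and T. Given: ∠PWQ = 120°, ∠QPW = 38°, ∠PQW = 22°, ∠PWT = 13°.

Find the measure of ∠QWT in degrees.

1. ∠TPW = 142°  [linear pair at P on QT]
2. ∠TQW = 22°  [P on ray QT]
3. ∠PTW = 25°  [△WPT]
4. ∠QTW = 25°  [P on ray TQ]
5. ∠QWT = 133°  [△WQT]

∠QWT = 133°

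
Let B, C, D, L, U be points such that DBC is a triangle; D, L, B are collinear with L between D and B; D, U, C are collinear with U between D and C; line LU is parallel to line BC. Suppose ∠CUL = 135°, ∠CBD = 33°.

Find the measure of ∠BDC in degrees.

∠BDC = 102°

1. ∠DUL = 45°  [linear pair at U on DC]
2. ∠DLU = 33°  [LU∥BC, corresponding at L]
3. ∠LDU = 102°  [△DLU]
4. ∠BDC = 102°  [L on DB, U on DC]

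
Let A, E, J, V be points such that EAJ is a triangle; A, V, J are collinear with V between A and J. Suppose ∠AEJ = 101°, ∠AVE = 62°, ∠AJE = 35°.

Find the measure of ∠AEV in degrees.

1. ∠EAJ = 44°  [△EAJ]
2. ∠EAV = 44°  [V on ray AJ]
3. ∠AEV = 74°  [△EAV]

∠AEV = 74°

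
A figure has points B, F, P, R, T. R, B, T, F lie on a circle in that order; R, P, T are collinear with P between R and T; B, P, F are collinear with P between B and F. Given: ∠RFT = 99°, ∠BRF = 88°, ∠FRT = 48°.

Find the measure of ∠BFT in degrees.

∠BFT = 40°

1. ∠BTF = 92°  [cyclic RBTF, opposite ∠R+∠T]
2. ∠FBT = 48°  [same arc TF]
3. ∠BFT = 40°  [△BTF]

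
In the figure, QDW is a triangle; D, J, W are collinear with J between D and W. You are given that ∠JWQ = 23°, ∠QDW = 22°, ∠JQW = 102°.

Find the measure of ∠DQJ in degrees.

1. ∠QJW = 55°  [△QJW]
2. ∠JDQ = 22°  [J on ray DW]
3. ∠DJQ = 125°  [linear pair at J on DW]
4. ∠DQJ = 33°  [△QDJ]

∠DQJ = 33°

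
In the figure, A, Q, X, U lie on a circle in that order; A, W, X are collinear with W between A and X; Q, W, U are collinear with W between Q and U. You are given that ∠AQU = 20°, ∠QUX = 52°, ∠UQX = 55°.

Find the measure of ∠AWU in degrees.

∠AWU = 72°

1. ∠AXU = 20°  [same arc AU]
2. ∠UWX = 108°  [△XWU]
3. ∠AWU = 72°  [linear pair at W on AX]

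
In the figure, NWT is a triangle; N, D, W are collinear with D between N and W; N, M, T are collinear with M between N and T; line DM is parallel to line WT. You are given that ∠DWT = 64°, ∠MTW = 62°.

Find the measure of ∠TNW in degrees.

1. ∠NWT = 64°  [D on ray WN]
2. ∠NTW = 62°  [M on ray TN]
3. ∠TNW = 54°  [△NWT]

∠TNW = 54°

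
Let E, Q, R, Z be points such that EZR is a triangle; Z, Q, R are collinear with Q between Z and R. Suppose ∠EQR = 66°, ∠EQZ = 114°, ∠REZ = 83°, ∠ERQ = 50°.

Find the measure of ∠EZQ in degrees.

1. ∠ERZ = 50°  [Q on ray RZ]
2. ∠EZR = 47°  [△EZR]
3. ∠EZQ = 47°  [Q on ray ZR]

∠EZQ = 47°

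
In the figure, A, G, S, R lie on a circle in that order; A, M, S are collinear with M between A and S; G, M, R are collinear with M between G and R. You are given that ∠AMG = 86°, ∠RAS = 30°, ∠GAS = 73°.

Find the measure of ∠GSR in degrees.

∠GSR = 77°

1. ∠RGS = 30°  [same arc SR]
2. ∠GRS = 73°  [same arc GS]
3. ∠GSR = 77°  [△GSR]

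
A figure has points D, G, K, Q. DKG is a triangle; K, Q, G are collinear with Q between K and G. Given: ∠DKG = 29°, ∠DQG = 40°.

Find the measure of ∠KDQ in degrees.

1. ∠DKQ = 29°  [Q on ray KG]
2. ∠DQK = 140°  [linear pair at Q on KG]
3. ∠KDQ = 11°  [△DKQ]

∠KDQ = 11°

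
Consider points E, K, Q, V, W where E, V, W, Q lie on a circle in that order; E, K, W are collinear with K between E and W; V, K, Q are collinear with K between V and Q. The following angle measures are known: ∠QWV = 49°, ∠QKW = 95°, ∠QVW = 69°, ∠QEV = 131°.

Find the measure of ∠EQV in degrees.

∠EQV = 26°

1. ∠EKQ = 85°  [linear pair at K on EW]
2. ∠QEW = 69°  [same arc WQ]
3. ∠EQV = 26°  [△EKQ]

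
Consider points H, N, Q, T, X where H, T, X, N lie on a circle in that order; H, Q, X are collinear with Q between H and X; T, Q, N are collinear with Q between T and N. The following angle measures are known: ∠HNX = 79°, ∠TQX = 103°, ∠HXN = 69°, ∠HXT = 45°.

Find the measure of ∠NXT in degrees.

∠NXT = 114°

1. ∠HTN = 69°  [same arc HN]
2. ∠HNT = 45°  [same arc HT]
3. ∠NHT = 66°  [△HTN]
4. ∠NXT = 114°  [cyclic HTXN, opposite ∠H+∠X]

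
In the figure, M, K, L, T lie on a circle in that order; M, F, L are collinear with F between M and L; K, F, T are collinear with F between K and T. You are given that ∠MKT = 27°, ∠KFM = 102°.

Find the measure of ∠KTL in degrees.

∠KTL = 51°

1. ∠MLT = 27°  [same arc MT]
2. ∠LFT = 102°  [vertical angles at F]
3. ∠KTL = 51°  [△LFT]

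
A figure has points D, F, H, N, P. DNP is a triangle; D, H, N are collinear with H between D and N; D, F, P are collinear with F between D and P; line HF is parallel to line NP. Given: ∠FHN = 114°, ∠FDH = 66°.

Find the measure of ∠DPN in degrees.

1. ∠DHF = 66°  [linear pair at H on DN]
2. ∠DFH = 48°  [△DHF]
3. ∠DPN = 48°  [HF∥NP, corresponding at F]

∠DPN = 48°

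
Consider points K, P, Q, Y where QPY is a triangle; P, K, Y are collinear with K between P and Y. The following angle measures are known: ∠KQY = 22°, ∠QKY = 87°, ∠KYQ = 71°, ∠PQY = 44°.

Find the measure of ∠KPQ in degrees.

∠KPQ = 65°

1. ∠PYQ = 71°  [K on ray YP]
2. ∠QPY = 65°  [△QPY]
3. ∠KPQ = 65°  [K on ray PY]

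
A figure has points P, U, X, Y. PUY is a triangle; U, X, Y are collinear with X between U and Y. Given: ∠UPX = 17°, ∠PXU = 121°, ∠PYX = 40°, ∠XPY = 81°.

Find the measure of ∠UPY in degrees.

∠UPY = 98°

1. ∠PUX = 42°  [△PUX]
2. ∠PYU = 40°  [X on ray YU]
3. ∠PUY = 42°  [X on ray UY]
4. ∠UPY = 98°  [△PUY]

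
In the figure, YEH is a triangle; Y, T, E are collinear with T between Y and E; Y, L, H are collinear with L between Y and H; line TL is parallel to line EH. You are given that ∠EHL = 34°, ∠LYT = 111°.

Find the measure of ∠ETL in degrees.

1. ∠EHY = 34°  [L on ray HY]
2. ∠EYH = 111°  [T on YE, L on YH]
3. ∠HEY = 35°  [△YEH]
4. ∠LTY = 35°  [TL∥EH, corresponding at T]
5. ∠ETL = 145°  [linear pair at T on YE]

∠ETL = 145°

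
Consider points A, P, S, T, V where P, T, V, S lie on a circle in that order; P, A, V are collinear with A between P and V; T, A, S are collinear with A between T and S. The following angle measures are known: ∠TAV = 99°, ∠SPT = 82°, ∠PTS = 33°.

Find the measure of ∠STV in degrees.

∠STV = 16°

1. ∠PAS = 99°  [vertical angles at A]
2. ∠PST = 65°  [△PTS]
3. ∠SPV = 16°  [△PAS]
4. ∠STV = 16°  [same arc VS]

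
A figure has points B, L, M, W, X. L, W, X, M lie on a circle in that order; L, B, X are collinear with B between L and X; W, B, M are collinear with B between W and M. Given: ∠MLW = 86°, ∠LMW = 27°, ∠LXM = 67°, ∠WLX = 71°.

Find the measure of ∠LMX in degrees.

∠LMX = 98°

1. ∠LXW = 27°  [same arc LW]
2. ∠LWX = 82°  [△LWX]
3. ∠LMX = 98°  [cyclic LWXM, opposite ∠W+∠M]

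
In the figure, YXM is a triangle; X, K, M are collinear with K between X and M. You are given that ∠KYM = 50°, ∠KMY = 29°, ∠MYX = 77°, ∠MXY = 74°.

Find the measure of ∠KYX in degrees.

∠KYX = 27°

1. ∠MKY = 101°  [△YKM]
2. ∠KXY = 74°  [K on ray XM]
3. ∠XKY = 79°  [linear pair at K on XM]
4. ∠KYX = 27°  [△YXK]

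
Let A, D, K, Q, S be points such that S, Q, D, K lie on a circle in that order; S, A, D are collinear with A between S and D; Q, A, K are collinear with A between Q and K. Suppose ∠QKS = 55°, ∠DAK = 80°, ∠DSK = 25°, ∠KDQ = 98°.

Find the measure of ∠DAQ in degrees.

1. ∠QDS = 55°  [same arc SQ]
2. ∠DQK = 25°  [same arc DK]
3. ∠DAQ = 100°  [△QAD]

∠DAQ = 100°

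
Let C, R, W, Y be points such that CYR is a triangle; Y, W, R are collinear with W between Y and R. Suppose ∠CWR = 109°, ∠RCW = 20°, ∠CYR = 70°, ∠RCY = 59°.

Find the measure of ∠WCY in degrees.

∠WCY = 39°

1. ∠CWY = 71°  [linear pair at W on YR]
2. ∠CYW = 70°  [W on ray YR]
3. ∠WCY = 39°  [△CYW]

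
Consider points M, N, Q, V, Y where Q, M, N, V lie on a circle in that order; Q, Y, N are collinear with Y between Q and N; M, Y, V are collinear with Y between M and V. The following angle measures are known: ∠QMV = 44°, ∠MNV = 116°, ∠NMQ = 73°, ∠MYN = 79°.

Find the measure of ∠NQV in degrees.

∠NQV = 29°

1. ∠QNV = 44°  [same arc QV]
2. ∠NVQ = 107°  [cyclic QMNV, opposite ∠M+∠V]
3. ∠NQV = 29°  [△QNV]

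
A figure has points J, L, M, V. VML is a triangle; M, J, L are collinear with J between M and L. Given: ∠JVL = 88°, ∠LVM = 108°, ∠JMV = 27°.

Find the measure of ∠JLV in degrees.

∠JLV = 45°

1. ∠LMV = 27°  [J on ray ML]
2. ∠MLV = 45°  [△VML]
3. ∠JLV = 45°  [J on ray LM]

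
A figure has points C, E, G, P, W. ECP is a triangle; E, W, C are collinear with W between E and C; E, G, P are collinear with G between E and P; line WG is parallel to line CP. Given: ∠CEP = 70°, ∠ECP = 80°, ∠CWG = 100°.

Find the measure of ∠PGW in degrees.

∠PGW = 150°

1. ∠CPE = 30°  [△ECP]
2. ∠EGW = 30°  [WG∥CP, corresponding at G]
3. ∠PGW = 150°  [linear pair at G on EP]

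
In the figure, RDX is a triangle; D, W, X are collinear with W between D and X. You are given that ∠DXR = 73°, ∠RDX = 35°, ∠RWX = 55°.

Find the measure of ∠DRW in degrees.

∠DRW = 20°

1. ∠RDW = 35°  [W on ray DX]
2. ∠DWR = 125°  [linear pair at W on DX]
3. ∠DRW = 20°  [△RDW]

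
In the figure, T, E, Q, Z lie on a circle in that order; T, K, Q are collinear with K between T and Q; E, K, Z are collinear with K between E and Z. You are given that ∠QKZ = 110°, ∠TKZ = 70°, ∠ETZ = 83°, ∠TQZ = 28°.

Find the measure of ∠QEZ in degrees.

1. ∠EZQ = 42°  [△QKZ]
2. ∠EQZ = 97°  [cyclic TEQZ, opposite ∠T+∠Q]
3. ∠QEZ = 41°  [△EQZ]

∠QEZ = 41°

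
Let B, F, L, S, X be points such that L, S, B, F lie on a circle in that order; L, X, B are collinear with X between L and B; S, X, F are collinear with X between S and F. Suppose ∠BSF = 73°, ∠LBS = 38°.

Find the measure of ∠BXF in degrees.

1. ∠BLF = 73°  [same arc BF]
2. ∠LFS = 38°  [same arc LS]
3. ∠FXL = 69°  [△LXF]
4. ∠BXF = 111°  [linear pair at X on LB]

∠BXF = 111°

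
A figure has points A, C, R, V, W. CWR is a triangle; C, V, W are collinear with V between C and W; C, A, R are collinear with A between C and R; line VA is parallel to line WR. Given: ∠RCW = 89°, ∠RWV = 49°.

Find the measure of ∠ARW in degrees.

1. ∠CWR = 49°  [V on ray WC]
2. ∠CRW = 42°  [△CWR]
3. ∠ARW = 42°  [A on ray RC]

∠ARW = 42°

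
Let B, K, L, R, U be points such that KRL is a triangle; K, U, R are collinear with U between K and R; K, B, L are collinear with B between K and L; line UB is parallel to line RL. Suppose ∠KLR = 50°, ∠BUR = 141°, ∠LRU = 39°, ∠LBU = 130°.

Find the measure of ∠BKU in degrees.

1. ∠KBU = 50°  [UB∥RL, corresponding at B]
2. ∠BUK = 39°  [linear pair at U on KR]
3. ∠BKU = 91°  [△KUB]

∠BKU = 91°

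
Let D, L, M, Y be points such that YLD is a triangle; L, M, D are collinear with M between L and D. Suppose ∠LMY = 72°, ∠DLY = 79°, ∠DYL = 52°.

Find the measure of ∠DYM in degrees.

1. ∠DMY = 108°  [linear pair at M on LD]
2. ∠LDY = 49°  [△YLD]
3. ∠MDY = 49°  [M on ray DL]
4. ∠DYM = 23°  [△YMD]

∠DYM = 23°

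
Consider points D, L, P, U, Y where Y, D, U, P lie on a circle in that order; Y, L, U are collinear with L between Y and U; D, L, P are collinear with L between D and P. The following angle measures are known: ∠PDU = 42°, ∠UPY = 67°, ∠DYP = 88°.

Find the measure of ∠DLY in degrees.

1. ∠PYU = 42°  [same arc UP]
2. ∠PUY = 71°  [△YUP]
3. ∠DUP = 92°  [cyclic YDUP, opposite ∠Y+∠U]
4. ∠PDY = 71°  [same arc YP]
5. ∠DPU = 46°  [△DUP]
6. ∠DYU = 46°  [same arc DU]
7. ∠DLY = 63°  [△YLD]

∠DLY = 63°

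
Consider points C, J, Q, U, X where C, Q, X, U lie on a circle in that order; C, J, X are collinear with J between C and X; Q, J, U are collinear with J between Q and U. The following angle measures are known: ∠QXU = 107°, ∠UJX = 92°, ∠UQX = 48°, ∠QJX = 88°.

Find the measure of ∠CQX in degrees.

∠CQX = 111°

1. ∠QUX = 25°  [△QXU]
2. ∠CXQ = 44°  [△QJX]
3. ∠QCX = 25°  [same arc QX]
4. ∠CQX = 111°  [△CQX]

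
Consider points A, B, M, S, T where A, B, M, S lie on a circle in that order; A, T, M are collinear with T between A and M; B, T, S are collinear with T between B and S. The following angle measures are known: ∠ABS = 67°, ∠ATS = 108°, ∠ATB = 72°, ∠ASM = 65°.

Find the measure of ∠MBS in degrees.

∠MBS = 48°

1. ∠BAM = 41°  [△ATB]
2. ∠BTM = 108°  [vertical angles at T]
3. ∠ABM = 115°  [cyclic ABMS, opposite ∠B+∠S]
4. ∠AMB = 24°  [△ABM]
5. ∠MBS = 48°  [△BTM]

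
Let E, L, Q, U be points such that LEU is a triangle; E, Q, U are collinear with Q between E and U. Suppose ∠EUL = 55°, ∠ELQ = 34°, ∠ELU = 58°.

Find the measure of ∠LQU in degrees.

1. ∠LEU = 67°  [△LEU]
2. ∠LEQ = 67°  [Q on ray EU]
3. ∠EQL = 79°  [△LEQ]
4. ∠LQU = 101°  [linear pair at Q on EU]

∠LQU = 101°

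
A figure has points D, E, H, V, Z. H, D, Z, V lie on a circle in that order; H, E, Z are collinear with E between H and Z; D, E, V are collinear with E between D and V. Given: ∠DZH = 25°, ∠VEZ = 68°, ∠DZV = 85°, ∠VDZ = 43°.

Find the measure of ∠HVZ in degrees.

1. ∠DVZ = 52°  [△DZV]
2. ∠VHZ = 43°  [same arc ZV]
3. ∠HZV = 60°  [△ZEV]
4. ∠HVZ = 77°  [△HZV]

∠HVZ = 77°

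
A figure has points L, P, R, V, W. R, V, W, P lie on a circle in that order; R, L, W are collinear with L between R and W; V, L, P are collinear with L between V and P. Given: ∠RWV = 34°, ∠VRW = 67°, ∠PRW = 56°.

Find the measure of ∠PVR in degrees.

∠PVR = 23°

1. ∠RVW = 79°  [△RVW]
2. ∠RPW = 101°  [cyclic RVWP, opposite ∠V+∠P]
3. ∠PWR = 23°  [△RWP]
4. ∠PVR = 23°  [same arc RP]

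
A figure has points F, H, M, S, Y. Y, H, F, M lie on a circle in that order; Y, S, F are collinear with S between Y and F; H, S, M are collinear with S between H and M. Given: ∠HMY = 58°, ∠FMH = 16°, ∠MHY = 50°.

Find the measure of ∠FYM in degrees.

∠FYM = 56°

1. ∠HFY = 58°  [same arc YH]
2. ∠FYH = 16°  [same arc HF]
3. ∠MFY = 50°  [same arc YM]
4. ∠FHY = 106°  [△YHF]
5. ∠FMY = 74°  [cyclic YHFM, opposite ∠H+∠M]
6. ∠FYM = 56°  [△YFM]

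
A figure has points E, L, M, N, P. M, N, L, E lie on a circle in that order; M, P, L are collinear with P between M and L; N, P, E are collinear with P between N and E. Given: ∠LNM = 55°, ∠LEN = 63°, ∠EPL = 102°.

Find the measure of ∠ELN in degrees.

1. ∠LEM = 125°  [cyclic MNLE, opposite ∠N+∠E]
2. ∠ELM = 15°  [△LPE]
3. ∠EML = 40°  [△MLE]
4. ∠ENL = 40°  [same arc LE]
5. ∠ELN = 77°  [△NLE]

∠ELN = 77°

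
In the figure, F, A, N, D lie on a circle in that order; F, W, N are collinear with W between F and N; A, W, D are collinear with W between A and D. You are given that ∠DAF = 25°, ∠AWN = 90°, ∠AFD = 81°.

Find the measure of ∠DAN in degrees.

1. ∠ADF = 74°  [△FAD]
2. ∠ANF = 74°  [same arc FA]
3. ∠DAN = 16°  [△AWN]

∠DAN = 16°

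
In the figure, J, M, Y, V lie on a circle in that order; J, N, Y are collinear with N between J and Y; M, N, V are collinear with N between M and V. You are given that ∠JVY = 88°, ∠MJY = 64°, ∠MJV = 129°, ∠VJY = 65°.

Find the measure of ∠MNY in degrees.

∠MNY = 91°

1. ∠JMY = 92°  [cyclic JMYV, opposite ∠M+∠V]
2. ∠JYM = 24°  [△JMY]
3. ∠VMY = 65°  [same arc YV]
4. ∠MNY = 91°  [△MNY]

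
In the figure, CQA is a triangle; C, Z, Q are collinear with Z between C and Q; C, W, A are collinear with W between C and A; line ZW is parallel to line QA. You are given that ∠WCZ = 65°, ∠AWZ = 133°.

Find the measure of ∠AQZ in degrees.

1. ∠CWZ = 47°  [linear pair at W on CA]
2. ∠CZW = 68°  [△CZW]
3. ∠QZW = 112°  [linear pair at Z on CQ]
4. ∠AQZ = 68°  [ZW∥QA, co-interior at Q–Z]

∠AQZ = 68°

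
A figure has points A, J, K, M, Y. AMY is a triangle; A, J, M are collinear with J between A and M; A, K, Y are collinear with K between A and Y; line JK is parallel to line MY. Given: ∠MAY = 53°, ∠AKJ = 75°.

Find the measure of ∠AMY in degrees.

1. ∠JAK = 53°  [J on AM, K on AY]
2. ∠AJK = 52°  [△AJK]
3. ∠AMY = 52°  [JK∥MY, corresponding at J]

∠AMY = 52°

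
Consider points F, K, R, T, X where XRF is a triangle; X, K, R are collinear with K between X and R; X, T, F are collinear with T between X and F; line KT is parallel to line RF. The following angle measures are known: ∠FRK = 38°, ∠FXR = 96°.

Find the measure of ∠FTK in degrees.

∠FTK = 134°

1. ∠FRX = 38°  [K on ray RX]
2. ∠RFX = 46°  [△XRF]
3. ∠KTX = 46°  [KT∥RF, corresponding at T]
4. ∠FTK = 134°  [linear pair at T on XF]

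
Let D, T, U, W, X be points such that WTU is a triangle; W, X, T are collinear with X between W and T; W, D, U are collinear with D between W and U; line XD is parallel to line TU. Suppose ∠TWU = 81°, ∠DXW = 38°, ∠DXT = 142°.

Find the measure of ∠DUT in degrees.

1. ∠DWX = 81°  [X on WT, D on WU]
2. ∠WDX = 61°  [△WXD]
3. ∠UDX = 119°  [linear pair at D on WU]
4. ∠DUT = 61°  [XD∥TU, co-interior at U–D]

∠DUT = 61°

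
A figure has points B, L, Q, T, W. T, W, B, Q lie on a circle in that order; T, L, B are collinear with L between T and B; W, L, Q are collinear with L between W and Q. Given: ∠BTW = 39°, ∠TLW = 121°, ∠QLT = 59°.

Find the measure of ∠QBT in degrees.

∠QBT = 20°

1. ∠BQW = 39°  [same arc WB]
2. ∠BLQ = 121°  [vertical angles at L]
3. ∠QBT = 20°  [△BLQ]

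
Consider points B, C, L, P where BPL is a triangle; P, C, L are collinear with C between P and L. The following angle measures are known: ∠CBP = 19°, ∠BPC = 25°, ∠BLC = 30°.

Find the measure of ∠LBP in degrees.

1. ∠BPL = 25°  [C on ray PL]
2. ∠BLP = 30°  [C on ray LP]
3. ∠LBP = 125°  [△BPL]

∠LBP = 125°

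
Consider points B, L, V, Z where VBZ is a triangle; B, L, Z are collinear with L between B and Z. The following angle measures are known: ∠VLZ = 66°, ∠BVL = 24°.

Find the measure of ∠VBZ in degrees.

1. ∠BLV = 114°  [linear pair at L on BZ]
2. ∠LBV = 42°  [△VBL]
3. ∠VBZ = 42°  [L on ray BZ]

∠VBZ = 42°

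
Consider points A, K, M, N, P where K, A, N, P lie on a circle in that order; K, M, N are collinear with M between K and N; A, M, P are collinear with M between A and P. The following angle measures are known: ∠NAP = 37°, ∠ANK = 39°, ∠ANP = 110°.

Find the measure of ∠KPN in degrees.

∠KPN = 72°

1. ∠APN = 33°  [△ANP]
2. ∠AKN = 33°  [same arc AN]
3. ∠KAN = 108°  [△KAN]
4. ∠KPN = 72°  [cyclic KANP, opposite ∠A+∠P]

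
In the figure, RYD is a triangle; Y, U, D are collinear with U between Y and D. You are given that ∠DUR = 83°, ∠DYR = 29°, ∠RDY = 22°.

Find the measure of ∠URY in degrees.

1. ∠RUY = 97°  [linear pair at U on YD]
2. ∠RYU = 29°  [U on ray YD]
3. ∠URY = 54°  [△RYU]

∠URY = 54°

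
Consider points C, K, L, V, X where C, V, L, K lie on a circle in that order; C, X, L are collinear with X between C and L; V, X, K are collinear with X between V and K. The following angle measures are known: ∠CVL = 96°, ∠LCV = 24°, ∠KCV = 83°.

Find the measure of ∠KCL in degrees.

1. ∠LKV = 24°  [same arc VL]
2. ∠KLV = 97°  [cyclic CVLK, opposite ∠C+∠L]
3. ∠KVL = 59°  [△VLK]
4. ∠KCL = 59°  [same arc LK]

∠KCL = 59°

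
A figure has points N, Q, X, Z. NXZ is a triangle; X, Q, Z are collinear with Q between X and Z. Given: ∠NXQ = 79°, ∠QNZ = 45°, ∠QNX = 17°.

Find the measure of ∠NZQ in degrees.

∠NZQ = 39°

1. ∠NQX = 84°  [△NXQ]
2. ∠NQZ = 96°  [linear pair at Q on XZ]
3. ∠NZQ = 39°  [△NQZ]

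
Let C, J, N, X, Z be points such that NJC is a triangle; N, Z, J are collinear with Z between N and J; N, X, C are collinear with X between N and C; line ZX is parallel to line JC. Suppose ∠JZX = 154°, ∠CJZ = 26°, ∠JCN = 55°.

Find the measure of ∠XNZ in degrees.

1. ∠NZX = 26°  [linear pair at Z on NJ]
2. ∠NXZ = 55°  [ZX∥JC, corresponding at X]
3. ∠XNZ = 99°  [△NZX]

∠XNZ = 99°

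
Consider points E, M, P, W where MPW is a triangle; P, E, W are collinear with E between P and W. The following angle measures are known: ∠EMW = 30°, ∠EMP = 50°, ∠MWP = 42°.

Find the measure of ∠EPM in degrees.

∠EPM = 58°

1. ∠EWM = 42°  [E on ray WP]
2. ∠MEW = 108°  [△MEW]
3. ∠MEP = 72°  [linear pair at E on PW]
4. ∠EPM = 58°  [△MPE]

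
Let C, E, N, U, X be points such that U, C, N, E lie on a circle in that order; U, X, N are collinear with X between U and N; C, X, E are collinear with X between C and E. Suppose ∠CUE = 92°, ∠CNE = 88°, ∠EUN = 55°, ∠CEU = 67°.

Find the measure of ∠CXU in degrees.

∠CXU = 122°

1. ∠ECN = 55°  [same arc NE]
2. ∠CNU = 67°  [same arc UC]
3. ∠CXN = 58°  [△CXN]
4. ∠CXU = 122°  [linear pair at X on UN]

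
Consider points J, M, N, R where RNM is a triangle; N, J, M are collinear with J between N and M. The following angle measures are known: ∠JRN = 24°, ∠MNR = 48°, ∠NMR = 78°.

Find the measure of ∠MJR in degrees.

1. ∠JNR = 48°  [J on ray NM]
2. ∠NJR = 108°  [△RNJ]
3. ∠MJR = 72°  [linear pair at J on NM]

∠MJR = 72°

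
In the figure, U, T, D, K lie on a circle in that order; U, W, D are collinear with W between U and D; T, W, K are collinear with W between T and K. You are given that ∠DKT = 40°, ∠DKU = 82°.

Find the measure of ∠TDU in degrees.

∠TDU = 42°

1. ∠DUT = 40°  [same arc TD]
2. ∠DTU = 98°  [cyclic UTDK, opposite ∠T+∠K]
3. ∠TDU = 42°  [△UTD]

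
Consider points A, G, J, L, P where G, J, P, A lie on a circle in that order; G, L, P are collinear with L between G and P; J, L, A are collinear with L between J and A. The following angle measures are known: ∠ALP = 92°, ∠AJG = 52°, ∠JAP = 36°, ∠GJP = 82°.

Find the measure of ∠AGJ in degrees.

∠AGJ = 66°

1. ∠GLJ = 92°  [vertical angles at L]
2. ∠JGP = 36°  [△GLJ]
3. ∠GPJ = 62°  [△GJP]
4. ∠GAJ = 62°  [same arc GJ]
5. ∠AGJ = 66°  [△GJA]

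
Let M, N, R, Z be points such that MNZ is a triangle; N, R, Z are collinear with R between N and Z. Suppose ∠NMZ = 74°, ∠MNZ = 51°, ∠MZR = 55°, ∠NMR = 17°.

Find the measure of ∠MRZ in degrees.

∠MRZ = 68°

1. ∠MNR = 51°  [R on ray NZ]
2. ∠MRN = 112°  [△MNR]
3. ∠MRZ = 68°  [linear pair at R on NZ]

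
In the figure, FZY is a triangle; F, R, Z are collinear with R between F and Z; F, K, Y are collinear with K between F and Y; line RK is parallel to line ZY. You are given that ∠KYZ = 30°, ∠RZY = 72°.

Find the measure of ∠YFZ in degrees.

1. ∠FYZ = 30°  [K on ray YF]
2. ∠FZY = 72°  [R on ray ZF]
3. ∠YFZ = 78°  [△FZY]

∠YFZ = 78°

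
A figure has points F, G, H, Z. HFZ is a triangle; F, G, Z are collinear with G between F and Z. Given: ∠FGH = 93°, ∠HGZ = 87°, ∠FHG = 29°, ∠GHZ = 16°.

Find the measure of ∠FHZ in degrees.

∠FHZ = 45°

1. ∠GFH = 58°  [△HFG]
2. ∠GZH = 77°  [△HGZ]
3. ∠HFZ = 58°  [G on ray FZ]
4. ∠FZH = 77°  [G on ray ZF]
5. ∠FHZ = 45°  [△HFZ]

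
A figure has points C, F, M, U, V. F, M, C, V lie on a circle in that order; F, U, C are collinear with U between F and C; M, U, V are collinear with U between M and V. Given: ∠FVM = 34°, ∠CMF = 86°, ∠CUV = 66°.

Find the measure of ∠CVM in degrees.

∠CVM = 60°

1. ∠FCM = 34°  [same arc FM]
2. ∠CFM = 60°  [△FMC]
3. ∠CVM = 60°  [same arc MC]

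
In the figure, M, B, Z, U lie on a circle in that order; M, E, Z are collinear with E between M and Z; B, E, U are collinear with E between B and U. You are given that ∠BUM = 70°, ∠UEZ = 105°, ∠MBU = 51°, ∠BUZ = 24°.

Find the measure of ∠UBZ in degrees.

∠UBZ = 35°

1. ∠BMU = 59°  [△MBU]
2. ∠BZU = 121°  [cyclic MBZU, opposite ∠M+∠Z]
3. ∠UBZ = 35°  [△BZU]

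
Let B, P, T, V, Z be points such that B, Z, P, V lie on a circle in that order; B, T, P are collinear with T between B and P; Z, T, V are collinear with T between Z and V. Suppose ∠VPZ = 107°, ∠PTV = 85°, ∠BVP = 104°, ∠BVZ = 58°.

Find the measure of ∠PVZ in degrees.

∠PVZ = 46°

1. ∠VBZ = 73°  [cyclic BZPV, opposite ∠B+∠P]
2. ∠BTZ = 85°  [vertical angles at T]
3. ∠BZV = 49°  [△BZV]
4. ∠PBZ = 46°  [△BTZ]
5. ∠PVZ = 46°  [same arc ZP]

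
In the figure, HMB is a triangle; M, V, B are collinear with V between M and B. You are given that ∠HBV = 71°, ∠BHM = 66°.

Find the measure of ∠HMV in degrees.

∠HMV = 43°

1. ∠HBM = 71°  [V on ray BM]
2. ∠BMH = 43°  [△HMB]
3. ∠HMV = 43°  [V on ray MB]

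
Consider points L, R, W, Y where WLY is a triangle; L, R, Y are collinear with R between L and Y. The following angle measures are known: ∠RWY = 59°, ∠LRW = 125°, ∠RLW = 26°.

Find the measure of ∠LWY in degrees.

1. ∠WRY = 55°  [linear pair at R on LY]
2. ∠WLY = 26°  [R on ray LY]
3. ∠RYW = 66°  [△WRY]
4. ∠LYW = 66°  [R on ray YL]
5. ∠LWY = 88°  [△WLY]

∠LWY = 88°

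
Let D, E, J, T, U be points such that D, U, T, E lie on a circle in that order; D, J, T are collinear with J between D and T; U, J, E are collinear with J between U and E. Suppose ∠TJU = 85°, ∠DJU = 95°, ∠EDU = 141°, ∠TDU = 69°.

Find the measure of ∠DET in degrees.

∠DET = 92°

1. ∠DJE = 85°  [vertical angles at J]
2. ∠EJT = 95°  [vertical angles at J]
3. ∠DUE = 16°  [△DJU]
4. ∠DEU = 23°  [△DUE]
5. ∠TEU = 69°  [same arc UT]
6. ∠EDT = 72°  [△DJE]
7. ∠DTE = 16°  [△TJE]
8. ∠DET = 92°  [△DTE]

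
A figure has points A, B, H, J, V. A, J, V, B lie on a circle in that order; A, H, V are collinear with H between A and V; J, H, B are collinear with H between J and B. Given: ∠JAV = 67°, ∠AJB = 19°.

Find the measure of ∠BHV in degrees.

∠BHV = 94°

1. ∠JBV = 67°  [same arc JV]
2. ∠AVB = 19°  [same arc AB]
3. ∠BHV = 94°  [△VHB]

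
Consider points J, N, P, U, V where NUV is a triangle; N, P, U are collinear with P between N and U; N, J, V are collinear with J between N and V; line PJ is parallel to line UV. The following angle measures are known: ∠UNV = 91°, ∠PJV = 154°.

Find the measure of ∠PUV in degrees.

1. ∠JNP = 91°  [P on NU, J on NV]
2. ∠NJP = 26°  [linear pair at J on NV]
3. ∠JPN = 63°  [△NPJ]
4. ∠JPU = 117°  [linear pair at P on NU]
5. ∠PUV = 63°  [PJ∥UV, co-interior at U–P]

∠PUV = 63°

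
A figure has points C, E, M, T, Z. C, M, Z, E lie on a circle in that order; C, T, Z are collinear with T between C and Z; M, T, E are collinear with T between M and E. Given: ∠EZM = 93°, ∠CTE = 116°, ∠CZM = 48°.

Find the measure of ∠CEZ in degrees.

1. ∠ECM = 87°  [cyclic CMZE, opposite ∠C+∠Z]
2. ∠CEM = 48°  [same arc CM]
3. ∠CME = 45°  [△CME]
4. ∠ECZ = 16°  [△CTE]
5. ∠CZE = 45°  [same arc CE]
6. ∠CEZ = 119°  [△CZE]

∠CEZ = 119°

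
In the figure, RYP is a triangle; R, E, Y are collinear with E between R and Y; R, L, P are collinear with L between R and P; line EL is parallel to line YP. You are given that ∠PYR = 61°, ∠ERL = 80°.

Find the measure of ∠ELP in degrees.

1. ∠LER = 61°  [EL∥YP, corresponding at E]
2. ∠ELR = 39°  [△REL]
3. ∠ELP = 141°  [linear pair at L on RP]

∠ELP = 141°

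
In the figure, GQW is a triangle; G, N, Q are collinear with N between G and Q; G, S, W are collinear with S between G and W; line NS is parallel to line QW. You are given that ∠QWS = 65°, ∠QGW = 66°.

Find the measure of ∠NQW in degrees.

∠NQW = 49°

1. ∠GWQ = 65°  [S on ray WG]
2. ∠GQW = 49°  [△GQW]
3. ∠NQW = 49°  [N on ray QG]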